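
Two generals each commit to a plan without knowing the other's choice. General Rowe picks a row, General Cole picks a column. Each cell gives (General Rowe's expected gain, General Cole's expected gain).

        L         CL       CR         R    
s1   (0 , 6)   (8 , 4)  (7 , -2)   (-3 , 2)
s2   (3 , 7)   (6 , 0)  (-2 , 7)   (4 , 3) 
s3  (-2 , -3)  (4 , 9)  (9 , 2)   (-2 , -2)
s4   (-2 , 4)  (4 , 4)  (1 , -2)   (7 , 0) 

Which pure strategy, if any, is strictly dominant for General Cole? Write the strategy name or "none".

none

L fails to dominate CL at s3 (-3<9).
CL fails to dominate L at s1 (4<6).
CR fails to dominate L at s1 (-2<6).
R fails to dominate L at s1 (2<6).
No single strategy dominates all the others.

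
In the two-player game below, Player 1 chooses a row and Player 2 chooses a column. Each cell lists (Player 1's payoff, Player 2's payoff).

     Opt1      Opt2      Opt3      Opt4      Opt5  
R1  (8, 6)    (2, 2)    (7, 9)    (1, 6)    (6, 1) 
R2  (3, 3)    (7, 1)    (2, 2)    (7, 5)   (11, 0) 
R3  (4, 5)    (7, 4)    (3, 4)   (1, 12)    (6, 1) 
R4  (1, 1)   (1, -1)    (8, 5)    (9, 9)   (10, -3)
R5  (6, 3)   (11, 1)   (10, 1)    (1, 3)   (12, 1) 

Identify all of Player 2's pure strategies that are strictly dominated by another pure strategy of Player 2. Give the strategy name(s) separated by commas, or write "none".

Opt1 is not dominated — it holds its own against Opt2 at R1 (6>2); Opt3 at R2 (3>2); Opt4 at R1 (6=6); Opt5 at R1 (6>1).
Opt2 is strictly dominated by Opt1 (R1: 6>2, R2: 3>1, R3: 5>4, R4: 1>-1, R5: 3>1).
Opt3 is not dominated — it holds its own against Opt1 at R1 (9>6); Opt2 at R1 (9>2); Opt4 at R1 (9>6); Opt5 at R1 (9>1).
Nothing dominates Opt4: Opt1 at R1 (6=6); Opt2 at R1 (6>2); Opt3 at R2 (5>2); Opt5 at R1 (6>1).
Opt5: dominated, since Opt1 does at least as well everywhere (R1: 6>1, R2: 3>0, R3: 5>1, R4: 1>-3, R5: 3>1).

Opt2, Opt5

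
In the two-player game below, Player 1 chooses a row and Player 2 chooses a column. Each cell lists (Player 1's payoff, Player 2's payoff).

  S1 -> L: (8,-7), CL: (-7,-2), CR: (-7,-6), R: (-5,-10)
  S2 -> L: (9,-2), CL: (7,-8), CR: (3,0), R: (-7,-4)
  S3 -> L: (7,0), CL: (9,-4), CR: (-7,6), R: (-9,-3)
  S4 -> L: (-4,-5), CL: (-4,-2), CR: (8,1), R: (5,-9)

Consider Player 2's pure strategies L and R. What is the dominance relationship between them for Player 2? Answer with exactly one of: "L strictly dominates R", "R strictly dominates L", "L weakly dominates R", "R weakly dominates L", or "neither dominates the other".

L strictly dominates R

Compare L to R across every action of Player 1: S1: -7>-10, S2: -2>-4, S3: 0>-3, S4: -5>-9.
Every comparison favours L, so L strictly dominates R.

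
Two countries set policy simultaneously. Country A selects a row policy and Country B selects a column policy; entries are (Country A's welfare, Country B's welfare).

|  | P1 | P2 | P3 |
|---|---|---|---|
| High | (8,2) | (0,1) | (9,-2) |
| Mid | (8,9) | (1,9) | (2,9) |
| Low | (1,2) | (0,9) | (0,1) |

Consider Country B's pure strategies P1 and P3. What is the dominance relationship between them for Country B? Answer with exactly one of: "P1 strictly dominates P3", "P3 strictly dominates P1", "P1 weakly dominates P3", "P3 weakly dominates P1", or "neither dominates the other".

P1 weakly dominates P3

P1's payoffs vs P3's, by Country A's action — High: 2>-2, Mid: 9=9, Low: 2>1.
P1 is at least as good everywhere and strictly better somewhere (tied only at Mid), so P1 weakly but not strictly dominates P3.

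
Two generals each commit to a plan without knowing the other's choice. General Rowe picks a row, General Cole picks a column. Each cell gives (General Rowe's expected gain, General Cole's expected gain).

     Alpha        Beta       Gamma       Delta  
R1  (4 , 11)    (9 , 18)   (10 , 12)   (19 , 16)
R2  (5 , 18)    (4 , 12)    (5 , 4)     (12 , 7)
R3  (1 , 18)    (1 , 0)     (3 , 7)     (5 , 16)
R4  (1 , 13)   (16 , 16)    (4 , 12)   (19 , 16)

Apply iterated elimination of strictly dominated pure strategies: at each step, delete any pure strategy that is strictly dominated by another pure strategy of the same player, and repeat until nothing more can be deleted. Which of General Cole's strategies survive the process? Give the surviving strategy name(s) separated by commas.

Alpha, Beta, Delta

Row R3 is eliminated: R1 beats it against every remaining column (Alpha: 4>1, Beta: 9>1, Gamma: 10>3, Delta: 19>5).
Column Gamma is eliminated: Beta beats it against every remaining row (R1: 18>12, R2: 12>4, R4: 16>12).
Among the remaining strategies, none is strictly dominated by another pure strategy of the same player, so the elimination stops.
Surviving strategies — General Rowe: {R1, R2, R4}; General Cole: {Alpha, Beta, Delta}.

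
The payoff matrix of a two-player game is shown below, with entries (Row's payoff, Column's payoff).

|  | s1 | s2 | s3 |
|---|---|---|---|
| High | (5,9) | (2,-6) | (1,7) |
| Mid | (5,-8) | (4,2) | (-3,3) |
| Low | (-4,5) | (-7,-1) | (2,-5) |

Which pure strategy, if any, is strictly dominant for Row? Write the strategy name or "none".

none

High fails to dominate Mid at s1 (5=5).
Mid fails to dominate High at s1 (5=5).
Low fails to dominate High at s1 (-4<5).
No single strategy dominates all the others.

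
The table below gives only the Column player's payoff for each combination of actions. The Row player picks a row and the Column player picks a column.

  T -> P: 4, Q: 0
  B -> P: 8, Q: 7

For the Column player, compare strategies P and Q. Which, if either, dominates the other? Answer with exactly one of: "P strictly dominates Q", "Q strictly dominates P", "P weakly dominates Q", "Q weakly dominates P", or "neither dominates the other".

P strictly dominates Q

P's payoffs vs Q's, by the Row player's action — T: 4>0, B: 8>7.
Every comparison favours P, so P strictly dominates Q.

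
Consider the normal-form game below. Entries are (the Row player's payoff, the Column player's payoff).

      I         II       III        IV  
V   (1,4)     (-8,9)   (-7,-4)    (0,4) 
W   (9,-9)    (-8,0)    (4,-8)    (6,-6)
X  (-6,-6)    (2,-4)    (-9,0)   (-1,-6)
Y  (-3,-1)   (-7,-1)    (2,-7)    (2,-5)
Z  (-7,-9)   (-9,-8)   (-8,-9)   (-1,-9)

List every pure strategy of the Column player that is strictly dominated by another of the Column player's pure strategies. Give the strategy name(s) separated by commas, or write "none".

IV

I: no other strategy beats it everywhere (II at Y (-1=-1); III at V (4>-4); IV at V (4=4)).
II: no other strategy beats it everywhere (I at V (9>4); III at V (9>-4); IV at V (9>4)).
Nothing dominates III: I at W (-8>-9); II at X (0>-4); IV at X (0>-6).
II strictly dominates IV — V: 9>4, W: 0>-6, X: -4>-6, Y: -1>-5, Z: -8>-9.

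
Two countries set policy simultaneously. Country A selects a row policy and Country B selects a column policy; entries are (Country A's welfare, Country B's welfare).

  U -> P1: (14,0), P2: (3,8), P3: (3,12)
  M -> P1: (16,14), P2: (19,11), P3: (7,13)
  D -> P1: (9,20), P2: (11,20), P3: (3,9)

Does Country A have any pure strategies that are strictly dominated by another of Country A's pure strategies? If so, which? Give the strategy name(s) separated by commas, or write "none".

U, D

U: dominated, since M does at least as well everywhere (P1: 16>14, P2: 19>3, P3: 7>3).
Nothing dominates M: U at P1 (16>14); D at P1 (16>9).
D is strictly dominated by M (P1: 16>9, P2: 19>11, P3: 7>3).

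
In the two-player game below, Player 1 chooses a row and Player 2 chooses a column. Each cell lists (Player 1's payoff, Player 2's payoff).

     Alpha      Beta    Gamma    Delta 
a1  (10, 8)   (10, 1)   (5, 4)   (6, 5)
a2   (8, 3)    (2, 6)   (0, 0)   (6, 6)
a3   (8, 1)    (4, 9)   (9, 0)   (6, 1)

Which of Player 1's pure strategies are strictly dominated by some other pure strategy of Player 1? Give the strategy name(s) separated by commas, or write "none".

none

a1: no other strategy beats it everywhere (a2 at Alpha (10>8); a3 at Alpha (10>8)).
a2: no other strategy beats it everywhere (a1 at Delta (6=6); a3 at Alpha (8=8)).
a3 is not dominated — it holds its own against a1 at Gamma (9>5); a2 at Alpha (8=8).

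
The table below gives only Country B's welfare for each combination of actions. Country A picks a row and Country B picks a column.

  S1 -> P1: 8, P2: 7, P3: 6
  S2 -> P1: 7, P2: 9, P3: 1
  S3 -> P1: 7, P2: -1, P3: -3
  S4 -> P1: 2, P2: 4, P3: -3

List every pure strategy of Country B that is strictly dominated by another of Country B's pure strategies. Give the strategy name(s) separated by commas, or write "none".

P3

Nothing dominates P1: P2 at S1 (8>7); P3 at S1 (8>6).
P2 is not dominated — it holds its own against P1 at S2 (9>7); P3 at S1 (7>6).
P1 strictly dominates P3 — S1: 8>6, S2: 7>1, S3: 7>-3, S4: 2>-3.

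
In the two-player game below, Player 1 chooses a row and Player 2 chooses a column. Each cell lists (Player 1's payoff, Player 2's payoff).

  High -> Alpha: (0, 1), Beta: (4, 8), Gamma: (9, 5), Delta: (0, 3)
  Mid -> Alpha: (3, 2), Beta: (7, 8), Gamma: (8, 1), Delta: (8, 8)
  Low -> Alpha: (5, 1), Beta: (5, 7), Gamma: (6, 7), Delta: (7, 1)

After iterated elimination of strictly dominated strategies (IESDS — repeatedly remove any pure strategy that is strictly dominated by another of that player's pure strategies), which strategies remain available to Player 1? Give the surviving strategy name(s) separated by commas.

Mid

Player 2's strategy Alpha is strictly dominated by Beta (High: 8>1, Mid: 8>2, Low: 7>1) and is removed.
Row Low is eliminated: Mid beats it against every remaining column (Beta: 7>5, Gamma: 8>6, Delta: 8>7).
Column Gamma is eliminated: Beta beats it against every remaining row (High: 8>5, Mid: 8>1).
Player 1's strategy High is strictly dominated by Mid (Beta: 7>4, Delta: 8>0) and is removed.
Among the remaining strategies, none is strictly dominated by another pure strategy of the same player, so the elimination stops.
Surviving strategies — Player 1: {Mid}; Player 2: {Beta, Delta}.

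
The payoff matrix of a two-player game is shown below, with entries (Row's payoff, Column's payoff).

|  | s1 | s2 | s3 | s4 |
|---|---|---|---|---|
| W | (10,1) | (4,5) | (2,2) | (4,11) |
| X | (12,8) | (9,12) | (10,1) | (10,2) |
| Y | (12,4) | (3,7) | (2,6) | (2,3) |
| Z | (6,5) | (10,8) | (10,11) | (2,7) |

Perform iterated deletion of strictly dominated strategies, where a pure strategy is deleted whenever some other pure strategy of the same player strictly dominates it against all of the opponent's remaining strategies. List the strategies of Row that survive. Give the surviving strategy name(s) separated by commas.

Row's strategy W is strictly dominated by X (s1: 12>10, s2: 9>4, s3: 10>2, s4: 10>4) and is removed.
Column s1 is eliminated: s2 beats it against every remaining row (X: 12>8, Y: 7>4, Z: 8>5).
Row's strategy Y is strictly dominated by X (s2: 9>3, s3: 10>2, s4: 10>2) and is removed.
Column's strategy s4 is strictly dominated by s2 (X: 12>2, Z: 8>7) and is removed.
Among the remaining strategies, none is strictly dominated by another pure strategy of the same player, so the elimination stops.
Surviving strategies — Row: {X, Z}; Column: {s2, s3}.

X, Z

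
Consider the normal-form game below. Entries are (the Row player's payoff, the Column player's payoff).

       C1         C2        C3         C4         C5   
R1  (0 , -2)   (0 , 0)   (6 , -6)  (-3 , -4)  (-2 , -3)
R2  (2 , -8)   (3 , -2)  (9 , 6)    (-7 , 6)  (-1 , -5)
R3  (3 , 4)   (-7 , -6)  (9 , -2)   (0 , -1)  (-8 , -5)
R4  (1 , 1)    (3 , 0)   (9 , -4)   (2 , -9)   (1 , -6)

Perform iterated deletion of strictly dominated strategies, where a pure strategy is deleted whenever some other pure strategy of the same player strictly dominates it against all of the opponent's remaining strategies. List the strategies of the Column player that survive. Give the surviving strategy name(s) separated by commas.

The Row player's strategy R1 is strictly dominated by R4 (C1: 1>0, C2: 3>0, C3: 9>6, C4: 2>-3, C5: 1>-2) and is removed.
The Column player's strategy C5 is strictly dominated by C3 (R2: 6>-5, R3: -2>-5, R4: -4>-6) and is removed.
Among the remaining strategies, none is strictly dominated by another pure strategy of the same player, so the elimination stops.
Surviving strategies — the Row player: {R2, R3, R4}; the Column player: {C1, C2, C3, C4}.

C1, C2, C3, C4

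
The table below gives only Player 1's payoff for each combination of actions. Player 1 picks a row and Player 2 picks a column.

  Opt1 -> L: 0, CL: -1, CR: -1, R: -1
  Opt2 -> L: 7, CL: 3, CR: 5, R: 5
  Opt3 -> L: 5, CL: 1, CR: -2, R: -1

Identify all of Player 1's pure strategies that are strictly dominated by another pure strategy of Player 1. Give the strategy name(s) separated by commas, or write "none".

Opt1, Opt3

Opt1 is strictly dominated by Opt2 (L: 7>0, CL: 3>-1, CR: 5>-1, R: 5>-1).
Opt2: no other strategy beats it everywhere (Opt1 at L (7>0); Opt3 at L (7>5)).
Opt3: dominated, since Opt2 does at least as well everywhere (L: 7>5, CL: 3>1, CR: 5>-2, R: 5>-1).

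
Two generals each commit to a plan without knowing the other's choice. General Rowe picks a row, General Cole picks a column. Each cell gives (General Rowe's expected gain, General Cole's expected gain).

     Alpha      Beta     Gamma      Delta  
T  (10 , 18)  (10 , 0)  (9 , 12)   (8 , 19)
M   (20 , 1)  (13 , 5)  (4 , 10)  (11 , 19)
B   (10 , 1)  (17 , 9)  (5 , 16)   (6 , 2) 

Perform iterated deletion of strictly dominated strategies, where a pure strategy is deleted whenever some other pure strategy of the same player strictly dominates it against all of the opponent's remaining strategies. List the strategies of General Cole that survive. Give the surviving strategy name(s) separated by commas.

Delta

Column Alpha is eliminated: Delta beats it against every remaining row (T: 19>18, M: 19>1, B: 2>1).
For General Cole, Gamma strictly dominates Beta on the remaining rows (T: 12>0, M: 10>5, B: 16>9); eliminate Beta.
General Rowe's strategy B is strictly dominated by T (Gamma: 9>5, Delta: 8>6) and is removed.
For General Cole, Delta strictly dominates Gamma on the remaining rows (T: 19>12, M: 19>10); eliminate Gamma.
For General Rowe, M strictly dominates T on the remaining columns (Delta: 11>8); eliminate T.
Among the remaining strategies, none is strictly dominated by another pure strategy of the same player, so the elimination stops.
Surviving strategies — General Rowe: {M}; General Cole: {Delta}.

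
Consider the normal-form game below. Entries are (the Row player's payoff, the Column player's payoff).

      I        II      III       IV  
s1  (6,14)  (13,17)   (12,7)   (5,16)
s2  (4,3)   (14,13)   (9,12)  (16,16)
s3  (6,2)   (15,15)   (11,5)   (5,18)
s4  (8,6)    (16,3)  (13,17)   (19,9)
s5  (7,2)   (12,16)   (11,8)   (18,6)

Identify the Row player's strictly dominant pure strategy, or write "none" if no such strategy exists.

s4 vs s1: I: 8>6, II: 16>13, III: 13>12, IV: 19>5.
s4 vs s2: I: 8>4, II: 16>14, III: 13>9, IV: 19>16.
s4 vs s3: I: 8>6, II: 16>15, III: 13>11, IV: 19>5.
s4 vs s5: I: 8>7, II: 16>12, III: 13>11, IV: 19>18.
s4 strictly beats every other strategy against every opponent action, so it is strictly dominant.

s4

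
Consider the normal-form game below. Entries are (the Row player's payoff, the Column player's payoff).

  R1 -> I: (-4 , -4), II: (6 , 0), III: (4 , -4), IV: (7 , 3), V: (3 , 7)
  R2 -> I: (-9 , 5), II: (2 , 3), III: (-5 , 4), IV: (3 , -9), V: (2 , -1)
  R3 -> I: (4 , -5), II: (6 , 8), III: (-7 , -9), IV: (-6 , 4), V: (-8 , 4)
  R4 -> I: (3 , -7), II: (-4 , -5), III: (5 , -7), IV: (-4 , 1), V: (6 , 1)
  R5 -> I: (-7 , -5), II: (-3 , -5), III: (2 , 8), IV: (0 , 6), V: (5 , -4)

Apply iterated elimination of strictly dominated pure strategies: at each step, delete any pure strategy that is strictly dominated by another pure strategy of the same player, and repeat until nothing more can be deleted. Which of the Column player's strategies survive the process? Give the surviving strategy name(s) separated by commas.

Row R2 is eliminated: R1 beats it against every remaining column (I: -4>-9, II: 6>2, III: 4>-5, IV: 7>3, V: 3>2).
The Column player's strategy I is strictly dominated by IV (R1: 3>-4, R3: 4>-5, R4: 1>-7, R5: 6>-5) and is removed.
Among the remaining strategies, none is strictly dominated by another pure strategy of the same player, so the elimination stops.
Surviving strategies — the Row player: {R1, R3, R4, R5}; the Column player: {II, III, IV, V}.

II, III, IV, V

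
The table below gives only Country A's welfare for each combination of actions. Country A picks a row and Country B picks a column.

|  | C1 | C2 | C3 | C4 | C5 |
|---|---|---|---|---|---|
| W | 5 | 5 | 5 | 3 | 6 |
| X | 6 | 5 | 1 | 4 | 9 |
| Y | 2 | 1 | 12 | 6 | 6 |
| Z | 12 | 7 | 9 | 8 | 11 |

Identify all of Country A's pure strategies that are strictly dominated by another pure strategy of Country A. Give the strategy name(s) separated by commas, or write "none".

W, X

W is strictly dominated by Z (C1: 12>5, C2: 7>5, C3: 9>5, C4: 8>3, C5: 11>6).
Z strictly dominates X — C1: 12>6, C2: 7>5, C3: 9>1, C4: 8>4, C5: 11>9.
Y is not dominated — it holds its own against W at C3 (12>5); X at C3 (12>1); Z at C3 (12>9).
Z: no other strategy beats it everywhere (W at C1 (12>5); X at C1 (12>6); Y at C1 (12>2)).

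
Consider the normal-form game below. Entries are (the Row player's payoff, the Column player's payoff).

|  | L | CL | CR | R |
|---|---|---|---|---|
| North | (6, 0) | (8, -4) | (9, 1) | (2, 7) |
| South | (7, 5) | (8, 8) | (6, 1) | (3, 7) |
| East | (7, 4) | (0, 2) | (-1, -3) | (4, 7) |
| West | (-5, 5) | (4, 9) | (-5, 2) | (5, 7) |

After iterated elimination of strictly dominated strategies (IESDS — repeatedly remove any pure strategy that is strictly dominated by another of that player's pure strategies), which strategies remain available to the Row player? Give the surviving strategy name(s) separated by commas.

North, South, West

The Column player's strategy L is strictly dominated by R (North: 7>0, South: 7>5, East: 7>4, West: 7>5) and is removed.
For the Column player, R strictly dominates CR on the remaining rows (North: 7>1, South: 7>1, East: 7>-3, West: 7>2); eliminate CR.
The Row player's strategy East is strictly dominated by West (CL: 4>0, R: 5>4) and is removed.
Among the remaining strategies, none is strictly dominated by another pure strategy of the same player, so the elimination stops.
Surviving strategies — the Row player: {North, South, West}; the Column player: {CL, R}.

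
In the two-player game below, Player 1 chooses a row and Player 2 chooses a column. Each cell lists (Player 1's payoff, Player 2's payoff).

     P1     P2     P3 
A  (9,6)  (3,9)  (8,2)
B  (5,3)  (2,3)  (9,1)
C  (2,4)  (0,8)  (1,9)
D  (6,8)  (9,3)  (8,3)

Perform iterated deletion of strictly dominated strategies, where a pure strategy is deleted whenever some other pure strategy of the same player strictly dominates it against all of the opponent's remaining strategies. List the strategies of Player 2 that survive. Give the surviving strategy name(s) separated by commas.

Player 1's strategy C is strictly dominated by A (P1: 9>2, P2: 3>0, P3: 8>1) and is removed.
For Player 2, P1 strictly dominates P3 on the remaining rows (A: 6>2, B: 3>1, D: 8>3); eliminate P3.
Player 1's strategy B is strictly dominated by A (P1: 9>5, P2: 3>2) and is removed.
Among the remaining strategies, none is strictly dominated by another pure strategy of the same player, so the elimination stops.
Surviving strategies — Player 1: {A, D}; Player 2: {P1, P2}.

P1, P2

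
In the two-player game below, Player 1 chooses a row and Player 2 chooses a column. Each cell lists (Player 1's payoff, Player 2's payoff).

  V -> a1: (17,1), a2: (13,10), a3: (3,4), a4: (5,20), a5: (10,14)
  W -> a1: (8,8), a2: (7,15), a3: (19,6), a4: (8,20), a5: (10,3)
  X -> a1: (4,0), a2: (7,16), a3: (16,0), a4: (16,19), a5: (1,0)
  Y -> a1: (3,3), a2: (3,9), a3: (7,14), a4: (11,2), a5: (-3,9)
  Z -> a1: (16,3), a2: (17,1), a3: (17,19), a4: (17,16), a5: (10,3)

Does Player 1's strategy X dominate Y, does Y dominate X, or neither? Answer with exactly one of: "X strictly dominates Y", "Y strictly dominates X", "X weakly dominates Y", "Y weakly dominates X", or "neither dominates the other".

X strictly dominates Y

X's payoffs vs Y's, by Player 2's action — a1: 4>3, a2: 7>3, a3: 16>7, a4: 16>11, a5: 1>-3.
X gives a strictly higher payoff against each opponent action, so X strictly dominates Y.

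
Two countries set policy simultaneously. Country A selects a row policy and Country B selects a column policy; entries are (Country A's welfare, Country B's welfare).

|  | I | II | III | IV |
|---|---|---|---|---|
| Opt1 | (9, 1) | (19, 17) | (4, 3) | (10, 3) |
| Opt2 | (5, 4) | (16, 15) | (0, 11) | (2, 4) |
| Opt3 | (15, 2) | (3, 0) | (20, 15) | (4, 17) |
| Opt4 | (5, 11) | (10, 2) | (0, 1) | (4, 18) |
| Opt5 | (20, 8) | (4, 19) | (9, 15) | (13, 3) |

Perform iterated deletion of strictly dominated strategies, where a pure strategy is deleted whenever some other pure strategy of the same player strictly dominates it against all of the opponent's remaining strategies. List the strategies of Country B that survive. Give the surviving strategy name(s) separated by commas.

II, III, IV

For Country A, Opt1 strictly dominates Opt2 on the remaining columns (I: 9>5, II: 19>16, III: 4>0, IV: 10>2); eliminate Opt2.
Country A's strategy Opt4 is strictly dominated by Opt1 (I: 9>5, II: 19>10, III: 4>0, IV: 10>4) and is removed.
Column I is eliminated: III beats it against every remaining row (Opt1: 3>1, Opt3: 15>2, Opt5: 15>8).
Among the remaining strategies, none is strictly dominated by another pure strategy of the same player, so the elimination stops.
Surviving strategies — Country A: {Opt1, Opt3, Opt5}; Country B: {II, III, IV}.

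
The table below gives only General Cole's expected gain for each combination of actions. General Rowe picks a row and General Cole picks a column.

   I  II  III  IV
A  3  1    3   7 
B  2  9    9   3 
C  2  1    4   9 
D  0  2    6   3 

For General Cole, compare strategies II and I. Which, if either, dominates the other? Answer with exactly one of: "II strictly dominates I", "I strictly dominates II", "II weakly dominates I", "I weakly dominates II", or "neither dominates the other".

neither dominates the other

II's payoffs vs I's, by General Rowe's action — A: 1<3, B: 9>2, C: 1<2, D: 2>0.
II does better at B, D but worse at A, C; neither strategy dominates the other.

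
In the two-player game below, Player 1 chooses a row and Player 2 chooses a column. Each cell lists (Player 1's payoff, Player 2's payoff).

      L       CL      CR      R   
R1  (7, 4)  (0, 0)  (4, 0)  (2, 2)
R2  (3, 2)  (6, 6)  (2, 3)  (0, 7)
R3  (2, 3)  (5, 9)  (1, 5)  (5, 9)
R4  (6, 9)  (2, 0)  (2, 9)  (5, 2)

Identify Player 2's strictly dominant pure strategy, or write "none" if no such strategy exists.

L fails to dominate CL at R2 (2<6).
CL fails to dominate L at R1 (0<4).
CR fails to dominate L at R1 (0<4).
R fails to dominate L at R1 (2<4).
No single strategy dominates all the others.

none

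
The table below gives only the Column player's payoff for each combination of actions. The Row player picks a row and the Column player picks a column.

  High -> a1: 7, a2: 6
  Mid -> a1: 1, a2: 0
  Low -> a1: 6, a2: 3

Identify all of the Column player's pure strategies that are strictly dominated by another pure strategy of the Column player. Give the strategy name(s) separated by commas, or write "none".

a2

Nothing dominates a1: a2 at High (7>6).
a2: dominated, since a1 does at least as well everywhere (High: 7>6, Mid: 1>0, Low: 6>3).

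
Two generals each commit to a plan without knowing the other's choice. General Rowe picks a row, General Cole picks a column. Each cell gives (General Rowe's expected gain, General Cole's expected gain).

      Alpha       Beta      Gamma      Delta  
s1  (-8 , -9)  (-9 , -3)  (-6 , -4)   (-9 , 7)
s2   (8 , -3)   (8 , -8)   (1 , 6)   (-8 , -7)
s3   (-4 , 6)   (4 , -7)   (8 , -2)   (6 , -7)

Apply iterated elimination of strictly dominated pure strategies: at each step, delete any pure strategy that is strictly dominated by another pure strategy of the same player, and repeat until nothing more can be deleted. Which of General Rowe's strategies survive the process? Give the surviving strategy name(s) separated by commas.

s2, s3

Row s1 is eliminated: s2 beats it against every remaining column (Alpha: 8>-8, Beta: 8>-9, Gamma: 1>-6, Delta: -8>-9).
Column Beta is eliminated: Alpha beats it against every remaining row (s2: -3>-8, s3: 6>-7).
General Cole's strategy Delta is strictly dominated by Alpha (s2: -3>-7, s3: 6>-7) and is removed.
Among the remaining strategies, none is strictly dominated by another pure strategy of the same player, so the elimination stops.
Surviving strategies — General Rowe: {s2, s3}; General Cole: {Alpha, Gamma}.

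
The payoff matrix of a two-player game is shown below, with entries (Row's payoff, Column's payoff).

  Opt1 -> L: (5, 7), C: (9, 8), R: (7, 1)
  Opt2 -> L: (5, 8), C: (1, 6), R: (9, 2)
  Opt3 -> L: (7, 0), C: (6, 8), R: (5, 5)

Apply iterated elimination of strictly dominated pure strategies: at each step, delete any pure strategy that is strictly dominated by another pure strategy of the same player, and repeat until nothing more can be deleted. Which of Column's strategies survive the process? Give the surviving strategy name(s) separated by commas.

For Column, C strictly dominates R on the remaining rows (Opt1: 8>1, Opt2: 6>2, Opt3: 8>5); eliminate R.
For Row, Opt3 strictly dominates Opt2 on the remaining columns (L: 7>5, C: 6>1); eliminate Opt2.
Column L is eliminated: C beats it against every remaining row (Opt1: 8>7, Opt3: 8>0).
Row Opt3 is eliminated: Opt1 beats it against every remaining column (C: 9>6).
Among the remaining strategies, none is strictly dominated by another pure strategy of the same player, so the elimination stops.
Surviving strategies — Row: {Opt1}; Column: {C}.

C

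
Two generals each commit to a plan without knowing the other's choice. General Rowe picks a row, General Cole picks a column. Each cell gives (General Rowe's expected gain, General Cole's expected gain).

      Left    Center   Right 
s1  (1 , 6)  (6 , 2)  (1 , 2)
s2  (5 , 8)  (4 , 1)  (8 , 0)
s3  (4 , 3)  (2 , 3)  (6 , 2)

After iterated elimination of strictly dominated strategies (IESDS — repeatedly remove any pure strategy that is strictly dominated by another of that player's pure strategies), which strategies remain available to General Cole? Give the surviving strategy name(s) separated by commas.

For General Rowe, s2 strictly dominates s3 on the remaining columns (Left: 5>4, Center: 4>2, Right: 8>6); eliminate s3.
Column Center is eliminated: Left beats it against every remaining row (s1: 6>2, s2: 8>1).
Row s1 is eliminated: s2 beats it against every remaining column (Left: 5>1, Right: 8>1).
For General Cole, Left strictly dominates Right on the remaining rows (s2: 8>0); eliminate Right.
Among the remaining strategies, none is strictly dominated by another pure strategy of the same player, so the elimination stops.
Surviving strategies — General Rowe: {s2}; General Cole: {Left}.

Left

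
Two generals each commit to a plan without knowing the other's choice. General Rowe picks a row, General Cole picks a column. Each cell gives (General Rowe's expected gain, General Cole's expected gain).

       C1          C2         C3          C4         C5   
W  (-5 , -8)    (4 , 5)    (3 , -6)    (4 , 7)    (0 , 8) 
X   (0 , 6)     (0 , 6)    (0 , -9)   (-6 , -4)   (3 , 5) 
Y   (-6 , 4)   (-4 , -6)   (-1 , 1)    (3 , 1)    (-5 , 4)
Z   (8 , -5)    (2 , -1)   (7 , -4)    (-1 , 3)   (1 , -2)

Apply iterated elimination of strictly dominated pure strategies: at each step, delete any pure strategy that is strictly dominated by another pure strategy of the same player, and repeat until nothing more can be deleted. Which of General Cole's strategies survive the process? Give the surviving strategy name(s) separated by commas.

Row Y is eliminated: W beats it against every remaining column (C1: -5>-6, C2: 4>-4, C3: 3>-1, C4: 4>3, C5: 0>-5).
General Cole's strategy C3 is strictly dominated by C2 (W: 5>-6, X: 6>-9, Z: -1>-4) and is removed.
Among the remaining strategies, none is strictly dominated by another pure strategy of the same player, so the elimination stops.
Surviving strategies — General Rowe: {W, X, Z}; General Cole: {C1, C2, C4, C5}.

C1, C2, C4, C5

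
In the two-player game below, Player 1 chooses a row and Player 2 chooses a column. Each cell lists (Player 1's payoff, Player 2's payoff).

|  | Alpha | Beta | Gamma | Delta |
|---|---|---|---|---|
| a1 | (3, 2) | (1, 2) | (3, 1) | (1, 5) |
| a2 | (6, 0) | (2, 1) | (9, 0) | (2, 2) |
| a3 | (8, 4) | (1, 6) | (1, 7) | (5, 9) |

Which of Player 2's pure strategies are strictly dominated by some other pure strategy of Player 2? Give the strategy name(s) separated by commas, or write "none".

Delta strictly dominates Alpha — a1: 5>2, a2: 2>0, a3: 9>4.
Beta: dominated, since Delta does at least as well everywhere (a1: 5>2, a2: 2>1, a3: 9>6).
Delta strictly dominates Gamma — a1: 5>1, a2: 2>0, a3: 9>7.
Nothing dominates Delta: Alpha at a1 (5>2); Beta at a1 (5>2); Gamma at a1 (5>1).

Alpha, Beta, Gamma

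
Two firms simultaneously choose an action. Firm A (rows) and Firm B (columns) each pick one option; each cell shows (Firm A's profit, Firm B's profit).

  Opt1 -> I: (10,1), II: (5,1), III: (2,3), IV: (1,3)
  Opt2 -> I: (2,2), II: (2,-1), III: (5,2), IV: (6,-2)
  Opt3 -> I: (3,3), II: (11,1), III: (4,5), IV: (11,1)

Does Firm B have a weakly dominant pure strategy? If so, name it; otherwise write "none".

III vs I: Opt1: 3>1, Opt2: 2=2, Opt3: 5>3.
III vs II: Opt1: 3>1, Opt2: 2>-1, Opt3: 5>1.
III vs IV: Opt1: 3=3, Opt2: 2>-2, Opt3: 5>1.
III is at least as good as every other strategy against every opponent action, so it is weakly dominant.

III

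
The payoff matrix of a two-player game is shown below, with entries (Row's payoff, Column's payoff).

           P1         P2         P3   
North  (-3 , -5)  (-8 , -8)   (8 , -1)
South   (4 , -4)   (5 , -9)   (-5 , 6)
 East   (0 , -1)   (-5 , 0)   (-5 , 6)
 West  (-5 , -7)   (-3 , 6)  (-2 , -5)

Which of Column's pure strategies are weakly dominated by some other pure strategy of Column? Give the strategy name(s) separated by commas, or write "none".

P3 weakly dominates P1 — North: -1>-5, South: 6>-4, East: 6>-1, West: -5>-7.
P2 is not dominated — it holds its own against P1 at East (0>-1); P3 at West (6>-5).
P3: no other strategy beats it everywhere (P1 at North (-1>-5); P2 at North (-1>-8)).

P1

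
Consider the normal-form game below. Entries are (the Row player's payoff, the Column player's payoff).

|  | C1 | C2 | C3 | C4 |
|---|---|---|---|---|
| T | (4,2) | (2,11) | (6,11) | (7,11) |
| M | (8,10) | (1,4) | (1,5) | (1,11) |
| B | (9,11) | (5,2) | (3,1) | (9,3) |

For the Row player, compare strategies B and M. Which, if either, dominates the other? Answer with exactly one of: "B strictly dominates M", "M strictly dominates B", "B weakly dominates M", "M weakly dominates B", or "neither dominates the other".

B strictly dominates M

Compare B to M across every action of the Column player: C1: 9>8, C2: 5>1, C3: 3>1, C4: 9>1.
B gives a strictly higher payoff against every action of the Column player, so B strictly dominates M.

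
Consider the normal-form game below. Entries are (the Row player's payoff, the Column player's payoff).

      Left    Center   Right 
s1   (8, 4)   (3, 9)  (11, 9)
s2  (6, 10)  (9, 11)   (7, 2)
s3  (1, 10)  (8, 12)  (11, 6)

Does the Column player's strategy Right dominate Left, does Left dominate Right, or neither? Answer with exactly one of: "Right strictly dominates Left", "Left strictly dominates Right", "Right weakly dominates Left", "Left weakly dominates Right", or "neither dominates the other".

neither dominates the other

Right's payoffs vs Left's, by the Row player's action — s1: 9>4, s2: 2<10, s3: 6<10.
Right does better at s1 but worse at s2, s3; neither strategy dominates the other.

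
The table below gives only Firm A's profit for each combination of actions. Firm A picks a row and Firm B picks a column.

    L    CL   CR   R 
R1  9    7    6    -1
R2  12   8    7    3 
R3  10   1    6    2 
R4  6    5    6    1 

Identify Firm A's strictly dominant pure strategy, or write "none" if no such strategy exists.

R2

R2 vs R1: L: 12>9, CL: 8>7, CR: 7>6, R: 3>-1.
R2 vs R3: L: 12>10, CL: 8>1, CR: 7>6, R: 3>2.
R2 vs R4: L: 12>6, CL: 8>5, CR: 7>6, R: 3>1.
R2 strictly beats every other strategy against every opponent action, so it is strictly dominant.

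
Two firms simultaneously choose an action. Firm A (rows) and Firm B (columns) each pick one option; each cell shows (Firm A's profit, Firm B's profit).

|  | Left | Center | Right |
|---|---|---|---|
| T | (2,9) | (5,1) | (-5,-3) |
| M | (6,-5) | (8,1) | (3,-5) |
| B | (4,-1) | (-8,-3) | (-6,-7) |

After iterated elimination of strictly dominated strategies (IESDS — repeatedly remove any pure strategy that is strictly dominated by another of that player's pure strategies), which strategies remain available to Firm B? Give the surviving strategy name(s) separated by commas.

For Firm A, M strictly dominates T on the remaining columns (Left: 6>2, Center: 8>5, Right: 3>-5); eliminate T.
Row B is eliminated: M beats it against every remaining column (Left: 6>4, Center: 8>-8, Right: 3>-6).
Firm B's strategy Left is strictly dominated by Center (M: 1>-5) and is removed.
Firm B's strategy Right is strictly dominated by Center (M: 1>-5) and is removed.
Among the remaining strategies, none is strictly dominated by another pure strategy of the same player, so the elimination stops.
Surviving strategies — Firm A: {M}; Firm B: {Center}.

Center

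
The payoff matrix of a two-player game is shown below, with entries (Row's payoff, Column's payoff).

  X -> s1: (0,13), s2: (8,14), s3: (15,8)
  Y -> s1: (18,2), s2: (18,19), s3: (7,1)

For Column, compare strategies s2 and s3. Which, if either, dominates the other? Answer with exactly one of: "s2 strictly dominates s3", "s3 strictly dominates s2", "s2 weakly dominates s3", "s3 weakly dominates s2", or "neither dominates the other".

Compare s2 to s3 across each opponent action: X: 14>8, Y: 19>1.
Every comparison favours s2, so s2 strictly dominates s3.

s2 strictly dominates s3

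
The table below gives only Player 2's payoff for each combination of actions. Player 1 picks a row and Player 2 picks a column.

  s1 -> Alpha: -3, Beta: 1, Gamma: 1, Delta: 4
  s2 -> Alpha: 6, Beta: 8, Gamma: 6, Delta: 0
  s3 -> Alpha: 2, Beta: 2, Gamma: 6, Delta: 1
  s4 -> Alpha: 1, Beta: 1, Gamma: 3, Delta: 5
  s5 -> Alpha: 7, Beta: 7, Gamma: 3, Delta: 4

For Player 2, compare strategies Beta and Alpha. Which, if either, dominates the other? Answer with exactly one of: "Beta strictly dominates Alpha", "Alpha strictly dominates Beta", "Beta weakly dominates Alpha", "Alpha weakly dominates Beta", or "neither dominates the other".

Beta weakly dominates Alpha

Compare Beta to Alpha across every action of Player 1: s1: 1>-3, s2: 8>6, s3: 2=2, s4: 1=1, s5: 7=7.
Beta is at least as good everywhere and strictly better somewhere (tied only at s3, s4, s5), so Beta weakly but not strictly dominates Alpha.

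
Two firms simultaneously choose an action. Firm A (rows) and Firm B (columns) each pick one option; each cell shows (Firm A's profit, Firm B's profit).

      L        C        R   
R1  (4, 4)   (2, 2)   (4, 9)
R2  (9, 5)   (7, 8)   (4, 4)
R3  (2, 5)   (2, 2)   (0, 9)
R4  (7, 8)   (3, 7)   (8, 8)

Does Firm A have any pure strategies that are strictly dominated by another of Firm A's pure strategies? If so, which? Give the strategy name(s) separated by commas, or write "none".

R4 strictly dominates R1 — L: 7>4, C: 3>2, R: 8>4.
R2 is not dominated — it holds its own against R1 at L (9>4); R3 at L (9>2); R4 at L (9>7).
R3 is strictly dominated by R2 (L: 9>2, C: 7>2, R: 4>0).
R4: no other strategy beats it everywhere (R1 at L (7>4); R2 at R (8>4); R3 at L (7>2)).

R1, R3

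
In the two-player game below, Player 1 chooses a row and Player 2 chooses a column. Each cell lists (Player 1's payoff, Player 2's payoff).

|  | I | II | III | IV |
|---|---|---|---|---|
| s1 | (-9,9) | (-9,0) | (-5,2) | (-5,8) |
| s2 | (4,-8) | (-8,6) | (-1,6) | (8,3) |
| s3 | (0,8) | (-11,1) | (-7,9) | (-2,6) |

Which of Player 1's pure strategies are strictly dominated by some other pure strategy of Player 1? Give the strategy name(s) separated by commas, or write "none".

s1, s3

s1 is strictly dominated by s2 (I: 4>-9, II: -8>-9, III: -1>-5, IV: 8>-5).
Nothing dominates s2: s1 at I (4>-9); s3 at I (4>0).
s3 is strictly dominated by s2 (I: 4>0, II: -8>-11, III: -1>-7, IV: 8>-2).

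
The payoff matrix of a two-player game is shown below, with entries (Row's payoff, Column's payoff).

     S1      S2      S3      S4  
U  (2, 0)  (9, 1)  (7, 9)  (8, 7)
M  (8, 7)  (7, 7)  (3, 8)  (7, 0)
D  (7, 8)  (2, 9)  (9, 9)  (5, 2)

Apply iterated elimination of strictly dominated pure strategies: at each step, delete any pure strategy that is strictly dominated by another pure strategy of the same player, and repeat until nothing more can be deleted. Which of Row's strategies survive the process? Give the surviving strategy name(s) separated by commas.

U, D

Column S1 is eliminated: S3 beats it against every remaining row (U: 9>0, M: 8>7, D: 9>8).
Row's strategy M is strictly dominated by U (S2: 9>7, S3: 7>3, S4: 8>7) and is removed.
Column's strategy S4 is strictly dominated by S3 (U: 9>7, D: 9>2) and is removed.
Among the remaining strategies, none is strictly dominated by another pure strategy of the same player, so the elimination stops.
Surviving strategies — Row: {U, D}; Column: {S2, S3}.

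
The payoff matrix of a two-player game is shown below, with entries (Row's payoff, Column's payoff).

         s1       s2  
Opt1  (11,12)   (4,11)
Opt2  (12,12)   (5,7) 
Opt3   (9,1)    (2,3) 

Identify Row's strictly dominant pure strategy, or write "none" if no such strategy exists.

Opt2

Opt2 vs Opt1: s1: 12>11, s2: 5>4.
Opt2 vs Opt3: s1: 12>9, s2: 5>2.
Opt2 strictly beats every other strategy against every opponent action, so it is strictly dominant.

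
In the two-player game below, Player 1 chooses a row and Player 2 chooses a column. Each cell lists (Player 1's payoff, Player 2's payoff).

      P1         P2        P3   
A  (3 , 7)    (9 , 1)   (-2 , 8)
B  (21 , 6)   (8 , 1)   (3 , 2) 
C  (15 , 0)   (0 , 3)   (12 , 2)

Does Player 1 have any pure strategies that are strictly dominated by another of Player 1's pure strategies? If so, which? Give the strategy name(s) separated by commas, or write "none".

Nothing dominates A: B at P2 (9>8); C at P2 (9>0).
B is not dominated — it holds its own against A at P1 (21>3); C at P1 (21>15).
Nothing dominates C: A at P1 (15>3); B at P3 (12>3).

none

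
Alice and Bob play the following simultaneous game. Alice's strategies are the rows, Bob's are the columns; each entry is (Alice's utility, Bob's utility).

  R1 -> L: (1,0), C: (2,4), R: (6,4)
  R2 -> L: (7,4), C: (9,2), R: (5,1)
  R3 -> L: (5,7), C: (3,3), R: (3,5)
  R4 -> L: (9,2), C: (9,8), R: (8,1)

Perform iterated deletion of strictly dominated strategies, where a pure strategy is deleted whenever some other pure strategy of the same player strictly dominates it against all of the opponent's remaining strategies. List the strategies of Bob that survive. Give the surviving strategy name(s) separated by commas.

For Alice, R4 strictly dominates R1 on the remaining columns (L: 9>1, C: 9>2, R: 8>6); eliminate R1.
Alice's strategy R3 is strictly dominated by R2 (L: 7>5, C: 9>3, R: 5>3) and is removed.
For Bob, L strictly dominates R on the remaining rows (R2: 4>1, R4: 2>1); eliminate R.
Among the remaining strategies, none is strictly dominated by another pure strategy of the same player, so the elimination stops.
Surviving strategies — Alice: {R2, R4}; Bob: {L, C}.

L, C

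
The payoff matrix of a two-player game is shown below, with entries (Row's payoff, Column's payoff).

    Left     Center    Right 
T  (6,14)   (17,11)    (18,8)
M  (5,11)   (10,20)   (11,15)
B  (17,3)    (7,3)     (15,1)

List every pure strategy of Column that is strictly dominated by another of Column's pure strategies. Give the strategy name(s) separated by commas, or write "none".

Nothing dominates Left: Center at T (14>11); Right at T (14>8).
Center is not dominated — it holds its own against Left at M (20>11); Right at T (11>8).
Center strictly dominates Right — T: 11>8, M: 20>15, B: 3>1.

Right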